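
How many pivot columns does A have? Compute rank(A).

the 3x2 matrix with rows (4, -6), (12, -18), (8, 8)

rank(A) = 2

Row reduction:
R2 <- R2 - (3)*R1:  [ 0  0 ]
R3 <- R3 - (2)*R1:  [  0  20 ]
R2 <-> R3   (pivot in column 2 was zero)
[ 4  -6 ]
[ 0  20 ]
[ 0   0 ]
Row echelon form:
[ 4  -6 ]
[ 0  20 ]
[ 0   0 ]
Nonzero rows / pivot columns: 2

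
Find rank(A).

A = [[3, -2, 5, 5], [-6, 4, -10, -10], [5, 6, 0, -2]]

Row reduction:
R2 <- R2 - (-2)*R1:  [ 0  0  0  0 ]
R3 <- R3 - (5/3)*R1:  [     0   28/3  -25/3  -31/3 ]
R2 <-> R3   (pivot in column 2 was zero)
[ 3    -2      5      5 ]
[ 0  28/3  -25/3  -31/3 ]
[ 0     0      0      0 ]
Row echelon form:
[ 3    -2      5      5 ]
[ 0  28/3  -25/3  -31/3 ]
[ 0     0      0      0 ]
Nonzero rows / pivot columns: 2

rank(A) = 2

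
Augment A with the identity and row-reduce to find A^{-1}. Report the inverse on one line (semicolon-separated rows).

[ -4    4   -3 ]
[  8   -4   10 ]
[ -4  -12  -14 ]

inverse = [-11/5 -23/20 -7/20; -9/10 -11/20 -1/5; 7/5 4/5 1/5]

Gauss-Jordan on [A | I]:
R1 <- (1/-4)*R1:  [    1    -1   3/4  |  -1/4     0     0 ]
R2 <- R2 - (8)*R1:  [ 0  4  4  |  2  1  0 ]
R3 <- R3 - (-4)*R1:  [   0  -16  -11  |   -1    0    1 ]
R2 <- (1/4)*R2:  [   0    1    1  |  1/2  1/4    0 ]
R1 <- R1 - (-1)*R2:  [   1    0  7/4  |  1/4  1/4    0 ]
R3 <- R3 - (-16)*R2:  [ 0  0  5  |  7  4  1 ]
R3 <- (1/5)*R3:  [   0    0    1  |  7/5  4/5  1/5 ]
R1 <- R1 - (7/4)*R3:  [      1       0       0  |   -11/5  -23/20   -7/20 ]
R2 <- R2 - (1)*R3:  [      0       1       0  |   -9/10  -11/20    -1/5 ]
Right block of [I | A^{-1}] is the inverse:
[ -11/5  -23/20  -7/20 ]
[ -9/10  -11/20   -1/5 ]
[   7/5     4/5    1/5 ]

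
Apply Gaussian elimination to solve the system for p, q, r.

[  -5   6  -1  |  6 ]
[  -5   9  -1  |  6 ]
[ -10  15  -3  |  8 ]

(-2, 0, 4)

Forward elimination on [A|b]:
R2 <- R2 - (1)*R1:  [ 0  3  0  0 ]
R3 <- R3 - (2)*R1:  [  0   3  -1  -4 ]
R3 <- R3 - (1)*R2:  [  0   0  -1  -4 ]
Row echelon form:
[ -5  6  -1  |   6 ]
[  0  3   0  |   0 ]
[  0  0  -1  |  -4 ]
Back-substitution:
r = (-4) / -1 = 4
q = (0) / 3 = 0
p = (6 - (6)*(0) - (-1)*(4)) / -5 = -2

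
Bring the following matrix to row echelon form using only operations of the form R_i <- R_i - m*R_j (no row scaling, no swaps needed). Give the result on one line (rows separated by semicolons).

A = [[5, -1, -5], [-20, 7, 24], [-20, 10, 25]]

REF = [5 -1 -5; 0 3 4; 0 0 -3]

Forward elimination:
R2 <- R2 - (-4)*R1:  [ 0  3  4 ]
R3 <- R3 - (-4)*R1:  [ 0  6  5 ]
R3 <- R3 - (2)*R2:  [  0   0  -3 ]
Row echelon form:
[ 5  -1  -5 ]
[ 0   3   4 ]
[ 0   0  -3 ]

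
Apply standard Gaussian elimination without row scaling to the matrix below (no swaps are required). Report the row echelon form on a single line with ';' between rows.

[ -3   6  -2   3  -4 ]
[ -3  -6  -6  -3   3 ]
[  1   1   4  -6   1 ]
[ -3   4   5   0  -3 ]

Forward elimination:
R2 <- R2 - (1)*R1:  [   0  -12   -4   -6    7 ]
R3 <- R3 - (-1/3)*R1:  [    0     3  10/3    -5  -1/3 ]
R4 <- R4 - (1)*R1:  [  0  -2   7  -3   1 ]
R3 <- R3 - (-1/4)*R2:  [     0      0    7/3  -13/2  17/12 ]
R4 <- R4 - (1/6)*R2:  [    0     0  23/3    -2  -1/6 ]
R4 <- R4 - (23/7)*R3:  [       0        0        0   271/14  -135/28 ]
Row echelon form:
[ -3    6   -2       3       -4 ]
[  0  -12   -4      -6        7 ]
[  0    0  7/3   -13/2    17/12 ]
[  0    0    0  271/14  -135/28 ]

REF = [-3 6 -2 3 -4; 0 -12 -4 -6 7; 0 0 7/3 -13/2 17/12; 0 0 0 271/14 -135/28]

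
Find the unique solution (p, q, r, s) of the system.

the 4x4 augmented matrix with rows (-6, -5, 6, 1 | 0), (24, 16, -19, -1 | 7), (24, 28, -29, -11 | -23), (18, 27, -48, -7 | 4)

(2, -5, -2, -1)

Forward elimination on [A|b]:
R2 <- R2 - (-4)*R1:  [  0  -4   5   3   7 ]
R3 <- R3 - (-4)*R1:  [   0    8   -5   -7  -23 ]
R4 <- R4 - (-3)*R1:  [   0   12  -30   -4    4 ]
R3 <- R3 - (-2)*R2:  [  0   0   5  -1  -9 ]
R4 <- R4 - (-3)*R2:  [   0    0  -15    5   25 ]
R4 <- R4 - (-3)*R3:  [  0   0   0   2  -2 ]
Row echelon form:
[ -6  -5  6   1  |   0 ]
[  0  -4  5   3  |   7 ]
[  0   0  5  -1  |  -9 ]
[  0   0  0   2  |  -2 ]
Back-substitution:
s = (-2) / 2 = -1
r = (-9 - (-1)*(-1)) / 5 = -2
q = (7 - (5)*(-2) - (3)*(-1)) / -4 = -5
p = (0 - (-5)*(-5) - (6)*(-2) - (1)*(-1)) / -6 = 2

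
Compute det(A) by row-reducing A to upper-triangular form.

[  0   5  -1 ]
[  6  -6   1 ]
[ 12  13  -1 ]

det(A) = -60

Forward elimination:
R1 <-> R2   (pivot in column 1 was zero)
[  6  -6   1 ]
[  0   5  -1 ]
[ 12  13  -1 ]
R3 <- R3 - (2)*R1:  [  0  25  -3 ]
R3 <- R3 - (5)*R2:  [ 0  0  2 ]
Upper-triangular form:
[ 6  -6   1 ]
[ 0   5  -1 ]
[ 0   0   2 ]
det(A) = (-1)^1 * (6) * (5) * (2) = -60  (1 row swap -> sign -1)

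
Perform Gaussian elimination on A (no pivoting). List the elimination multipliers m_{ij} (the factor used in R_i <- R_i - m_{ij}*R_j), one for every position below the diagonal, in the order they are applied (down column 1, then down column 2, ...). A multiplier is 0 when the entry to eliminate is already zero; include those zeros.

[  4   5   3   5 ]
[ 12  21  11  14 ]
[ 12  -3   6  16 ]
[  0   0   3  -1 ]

multipliers: 3, 3, 0, -3, 0, 1

Forward elimination:
R2 <- R2 - (3)*R1:  [  0   6   2  -1 ]
R3 <- R3 - (3)*R1:  [   0  -18   -3    1 ]
R4: entry in column 1 is already 0 -> m_{41} = 0 (no row operation needed)
R3 <- R3 - (-3)*R2:  [  0   0   3  -2 ]
R4: entry in column 2 is already 0 -> m_{42} = 0 (no row operation needed)
R4 <- R4 - (1)*R3:  [ 0  0  0  1 ]
Multipliers (in order of application): m_{21} = 3, m_{31} = 3, m_{41} = 0, m_{32} = -3, m_{42} = 0, m_{43} = 1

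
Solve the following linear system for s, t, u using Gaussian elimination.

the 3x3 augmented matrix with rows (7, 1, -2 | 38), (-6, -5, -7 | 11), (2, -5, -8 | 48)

(4, 0, -5)

Forward elimination on [A|b]:
R2 <- R2 - (-6/7)*R1:  [     0  -29/7  -61/7  305/7 ]
R3 <- R3 - (2/7)*R1:  [     0  -37/7  -52/7  260/7 ]
R3 <- R3 - (37/29)*R2:  [       0        0   107/29  -535/29 ]
Row echelon form:
[ 7      1      -2  |       38 ]
[ 0  -29/7   -61/7  |    305/7 ]
[ 0      0  107/29  |  -535/29 ]
Back-substitution:
u = (-535/29) / (107/29) = -5
t = (305/7 - (-61/7)*(-5)) / (-29/7) = 0
s = (38 - (1)*(0) - (-2)*(-5)) / 7 = 4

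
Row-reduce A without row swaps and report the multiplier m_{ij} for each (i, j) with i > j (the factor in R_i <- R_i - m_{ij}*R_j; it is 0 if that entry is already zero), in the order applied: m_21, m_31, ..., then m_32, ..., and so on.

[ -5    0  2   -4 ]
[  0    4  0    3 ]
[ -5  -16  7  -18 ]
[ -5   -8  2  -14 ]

Forward elimination:
R2: entry in column 1 is already 0 -> m_{21} = 0 (no row operation needed)
R3 <- R3 - (1)*R1:  [   0  -16    5  -14 ]
R4 <- R4 - (1)*R1:  [   0   -8    0  -10 ]
R3 <- R3 - (-4)*R2:  [  0   0   5  -2 ]
R4 <- R4 - (-2)*R2:  [  0   0   0  -4 ]
R4: entry in column 3 is already 0 -> m_{43} = 0 (no row operation needed)
Multipliers (in order of application): m_{21} = 0, m_{31} = 1, m_{41} = 1, m_{32} = -4, m_{42} = -2, m_{43} = 0

multipliers: 0, 1, 1, -4, -2, 0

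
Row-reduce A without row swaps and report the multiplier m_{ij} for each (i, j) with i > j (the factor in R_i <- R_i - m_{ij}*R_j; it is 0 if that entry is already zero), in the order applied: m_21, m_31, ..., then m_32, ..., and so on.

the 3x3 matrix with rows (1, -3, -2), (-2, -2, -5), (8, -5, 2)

Forward elimination:
R2 <- R2 - (-2)*R1:  [  0  -8  -9 ]
R3 <- R3 - (8)*R1:  [  0  19  18 ]
R3 <- R3 - (-19/8)*R2:  [     0      0  -27/8 ]
Multipliers (in order of application): m_{21} = -2, m_{31} = 8, m_{32} = -19/8

multipliers: -2, 8, -19/8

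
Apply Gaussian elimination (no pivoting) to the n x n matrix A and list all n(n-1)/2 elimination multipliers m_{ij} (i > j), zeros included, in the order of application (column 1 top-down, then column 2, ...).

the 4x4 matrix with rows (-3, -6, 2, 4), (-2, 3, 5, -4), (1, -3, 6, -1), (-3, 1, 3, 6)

multipliers: 2/3, -1/3, 1, -5/7, 1, -56/195

Forward elimination:
R2 <- R2 - (2/3)*R1:  [     0      7   11/3  -20/3 ]
R3 <- R3 - (-1/3)*R1:  [    0    -5  20/3   1/3 ]
R4 <- R4 - (1)*R1:  [ 0  7  1  2 ]
R3 <- R3 - (-5/7)*R2:  [     0      0   65/7  -31/7 ]
R4 <- R4 - (1)*R2:  [    0     0  -8/3  26/3 ]
R4 <- R4 - (-56/195)*R3:  [        0         0         0  1442/195 ]
Multipliers (in order of application): m_{21} = 2/3, m_{31} = -1/3, m_{41} = 1, m_{32} = -5/7, m_{42} = 1, m_{43} = -56/195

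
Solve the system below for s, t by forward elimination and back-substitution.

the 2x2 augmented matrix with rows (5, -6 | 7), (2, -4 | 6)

Forward elimination on [A|b]:
R2 <- R2 - (2/5)*R1:  [    0  -8/5  16/5 ]
Row echelon form:
[ 5    -6  |     7 ]
[ 0  -8/5  |  16/5 ]
Back-substitution:
t = (16/5) / (-8/5) = -2
s = (7 - (-6)*(-2)) / 5 = -1

(-1, -2)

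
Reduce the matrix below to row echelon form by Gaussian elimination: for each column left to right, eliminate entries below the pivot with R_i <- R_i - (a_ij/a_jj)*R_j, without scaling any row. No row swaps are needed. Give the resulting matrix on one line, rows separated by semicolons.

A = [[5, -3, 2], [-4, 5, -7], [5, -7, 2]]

REF = [5 -3 2; 0 13/5 -27/5; 0 0 -108/13]

Forward elimination:
R2 <- R2 - (-4/5)*R1:  [     0   13/5  -27/5 ]
R3 <- R3 - (1)*R1:  [  0  -4   0 ]
R3 <- R3 - (-20/13)*R2:  [       0        0  -108/13 ]
Row echelon form:
[ 5    -3        2 ]
[ 0  13/5    -27/5 ]
[ 0     0  -108/13 ]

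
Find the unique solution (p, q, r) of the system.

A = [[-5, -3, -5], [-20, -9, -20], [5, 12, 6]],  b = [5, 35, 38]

(-2, 5, -2)

Forward elimination on [A|b]:
R2 <- R2 - (4)*R1:  [  0   3   0  15 ]
R3 <- R3 - (-1)*R1:  [  0   9   1  43 ]
R3 <- R3 - (3)*R2:  [  0   0   1  -2 ]
Row echelon form:
[ -5  -3  -5  |   5 ]
[  0   3   0  |  15 ]
[  0   0   1  |  -2 ]
Back-substitution:
r = (-2) / 1 = -2
q = (15) / 3 = 5
p = (5 - (-3)*(5) - (-5)*(-2)) / -5 = -2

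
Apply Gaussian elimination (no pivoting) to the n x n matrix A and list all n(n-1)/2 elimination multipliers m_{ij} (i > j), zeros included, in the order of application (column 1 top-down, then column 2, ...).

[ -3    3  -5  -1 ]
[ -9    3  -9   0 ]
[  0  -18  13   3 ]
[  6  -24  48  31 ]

multipliers: 3, 0, -2, 3, 3, -4

Forward elimination:
R2 <- R2 - (3)*R1:  [  0  -6   6   3 ]
R3: entry in column 1 is already 0 -> m_{31} = 0 (no row operation needed)
R4 <- R4 - (-2)*R1:  [   0  -18   38   29 ]
R3 <- R3 - (3)*R2:  [  0   0  -5  -6 ]
R4 <- R4 - (3)*R2:  [  0   0  20  20 ]
R4 <- R4 - (-4)*R3:  [  0   0   0  -4 ]
Multipliers (in order of application): m_{21} = 3, m_{31} = 0, m_{41} = -2, m_{32} = 3, m_{42} = 3, m_{43} = -4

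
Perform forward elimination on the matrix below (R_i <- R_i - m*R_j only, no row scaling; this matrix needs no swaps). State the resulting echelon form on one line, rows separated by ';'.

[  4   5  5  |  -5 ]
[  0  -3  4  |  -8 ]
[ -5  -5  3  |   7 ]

REF = [4 5 5 -5; 0 -3 4 -8; 0 0 131/12 -31/12]

Forward elimination:
R3 <- R3 - (-5/4)*R1:  [    0   5/4  37/4   3/4 ]
R3 <- R3 - (-5/12)*R2:  [      0       0  131/12  -31/12 ]
Row echelon form:
[ 4   5       5  |      -5 ]
[ 0  -3       4  |      -8 ]
[ 0   0  131/12  |  -31/12 ]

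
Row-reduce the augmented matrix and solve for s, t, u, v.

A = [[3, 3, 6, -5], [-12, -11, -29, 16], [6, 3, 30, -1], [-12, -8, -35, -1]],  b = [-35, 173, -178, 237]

Forward elimination on [A|b]:
R2 <- R2 - (-4)*R1:  [  0   1  -5  -4  33 ]
R3 <- R3 - (2)*R1:  [    0    -3    18     9  -108 ]
R4 <- R4 - (-4)*R1:  [   0    4  -11  -21   97 ]
R3 <- R3 - (-3)*R2:  [  0   0   3  -3  -9 ]
R4 <- R4 - (4)*R2:  [   0    0    9   -5  -35 ]
R4 <- R4 - (3)*R3:  [  0   0   0   4  -8 ]
Row echelon form:
[ 3  3   6  -5  |  -35 ]
[ 0  1  -5  -4  |   33 ]
[ 0  0   3  -3  |   -9 ]
[ 0  0   0   4  |   -8 ]
Back-substitution:
v = (-8) / 4 = -2
u = (-9 - (-3)*(-2)) / 3 = -5
t = (33 - (-5)*(-5) - (-4)*(-2)) / 1 = 0
s = (-35 - (3)*(0) - (6)*(-5) - (-5)*(-2)) / 3 = -5

(-5, 0, -5, -2)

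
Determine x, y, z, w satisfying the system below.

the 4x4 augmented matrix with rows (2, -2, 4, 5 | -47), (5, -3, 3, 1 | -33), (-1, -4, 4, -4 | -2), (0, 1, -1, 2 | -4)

(-2, 3, -3, -5)

Forward elimination on [A|b]:
R2 <- R2 - (5/2)*R1:  [     0      2     -7  -23/2  169/2 ]
R3 <- R3 - (-1/2)*R1:  [     0     -5      6   -3/2  -51/2 ]
R3 <- R3 - (-5/2)*R2:  [      0       0   -23/2  -121/4   743/4 ]
R4 <- R4 - (1/2)*R2:  [      0       0     5/2    31/4  -185/4 ]
R4 <- R4 - (-5/23)*R3:  [       0        0        0    27/23  -135/23 ]
Row echelon form:
[ 2  -2      4       5  |      -47 ]
[ 0   2     -7   -23/2  |    169/2 ]
[ 0   0  -23/2  -121/4  |    743/4 ]
[ 0   0      0   27/23  |  -135/23 ]
Back-substitution:
w = (-135/23) / (27/23) = -5
z = (743/4 - (-121/4)*(-5)) / (-23/2) = -3
y = (169/2 - (-7)*(-3) - (-23/2)*(-5)) / 2 = 3
x = (-47 - (-2)*(3) - (4)*(-3) - (5)*(-5)) / 2 = -2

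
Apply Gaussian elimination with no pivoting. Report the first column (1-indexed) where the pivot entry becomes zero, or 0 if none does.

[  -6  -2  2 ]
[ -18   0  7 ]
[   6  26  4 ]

Naive forward elimination:
R2 <- R2 - (3)*R1:  [ 0  6  1 ]
R3 <- R3 - (-1)*R1:  [  0  24   6 ]
R3 <- R3 - (4)*R2:  [ 0  0  2 ]
All pivots nonzero; naive elimination completes without hitting a zero pivot.

first zero-pivot column = 0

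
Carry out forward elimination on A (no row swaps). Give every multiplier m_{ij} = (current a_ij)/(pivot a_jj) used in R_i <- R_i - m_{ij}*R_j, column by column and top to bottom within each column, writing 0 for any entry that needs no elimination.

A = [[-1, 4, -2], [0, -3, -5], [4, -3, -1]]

multipliers: 0, -4, -13/3

Forward elimination:
R2: entry in column 1 is already 0 -> m_{21} = 0 (no row operation needed)
R3 <- R3 - (-4)*R1:  [  0  13  -9 ]
R3 <- R3 - (-13/3)*R2:  [     0      0  -92/3 ]
Multipliers (in order of application): m_{21} = 0, m_{31} = -4, m_{32} = -13/3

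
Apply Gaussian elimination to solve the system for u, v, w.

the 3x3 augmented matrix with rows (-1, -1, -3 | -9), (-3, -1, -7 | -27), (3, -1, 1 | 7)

(-1, -5, 5)

Forward elimination on [A|b]:
R2 <- R2 - (3)*R1:  [ 0  2  2  0 ]
R3 <- R3 - (-3)*R1:  [   0   -4   -8  -20 ]
R3 <- R3 - (-2)*R2:  [   0    0   -4  -20 ]
Row echelon form:
[ -1  -1  -3  |   -9 ]
[  0   2   2  |    0 ]
[  0   0  -4  |  -20 ]
Back-substitution:
w = (-20) / -4 = 5
v = (0 - (2)*(5)) / 2 = -5
u = (-9 - (-1)*(-5) - (-3)*(5)) / -1 = -1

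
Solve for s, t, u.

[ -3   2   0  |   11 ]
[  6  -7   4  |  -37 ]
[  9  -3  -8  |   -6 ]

(-3, 1, -3)

Forward elimination on [A|b]:
R2 <- R2 - (-2)*R1:  [   0   -3    4  -15 ]
R3 <- R3 - (-3)*R1:  [  0   3  -8  27 ]
R3 <- R3 - (-1)*R2:  [  0   0  -4  12 ]
Row echelon form:
[ -3   2   0  |   11 ]
[  0  -3   4  |  -15 ]
[  0   0  -4  |   12 ]
Back-substitution:
u = (12) / -4 = -3
t = (-15 - (4)*(-3)) / -3 = 1
s = (11 - (2)*(1)) / -3 = -3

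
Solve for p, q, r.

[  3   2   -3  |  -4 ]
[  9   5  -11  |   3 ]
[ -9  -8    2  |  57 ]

(-3, -5, -5)

Forward elimination on [A|b]:
R2 <- R2 - (3)*R1:  [  0  -1  -2  15 ]
R3 <- R3 - (-3)*R1:  [  0  -2  -7  45 ]
R3 <- R3 - (2)*R2:  [  0   0  -3  15 ]
Row echelon form:
[ 3   2  -3  |  -4 ]
[ 0  -1  -2  |  15 ]
[ 0   0  -3  |  15 ]
Back-substitution:
r = (15) / -3 = -5
q = (15 - (-2)*(-5)) / -1 = -5
p = (-4 - (2)*(-5) - (-3)*(-5)) / 3 = -3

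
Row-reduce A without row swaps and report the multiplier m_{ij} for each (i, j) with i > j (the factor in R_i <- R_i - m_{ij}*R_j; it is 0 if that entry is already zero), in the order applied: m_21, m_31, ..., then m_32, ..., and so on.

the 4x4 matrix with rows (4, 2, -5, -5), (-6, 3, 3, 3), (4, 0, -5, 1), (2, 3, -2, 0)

multipliers: -3/2, 1, 1/2, -1/3, 1/3, -4/3

Forward elimination:
R2 <- R2 - (-3/2)*R1:  [    0     6  -9/2  -9/2 ]
R3 <- R3 - (1)*R1:  [  0  -2   0   6 ]
R4 <- R4 - (1/2)*R1:  [   0    2  1/2  5/2 ]
R3 <- R3 - (-1/3)*R2:  [    0     0  -3/2   9/2 ]
R4 <- R4 - (1/3)*R2:  [ 0  0  2  4 ]
R4 <- R4 - (-4/3)*R3:  [  0   0   0  10 ]
Multipliers (in order of application): m_{21} = -3/2, m_{31} = 1, m_{41} = 1/2, m_{32} = -1/3, m_{42} = 1/3, m_{43} = -4/3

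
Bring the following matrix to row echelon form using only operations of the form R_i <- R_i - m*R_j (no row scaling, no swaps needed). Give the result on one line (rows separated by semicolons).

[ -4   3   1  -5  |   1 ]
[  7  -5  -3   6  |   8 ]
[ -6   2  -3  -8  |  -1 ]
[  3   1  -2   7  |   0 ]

REF = [-4 3 1 -5 1; 0 1/4 -5/4 -11/4 39/4; 0 0 -17 -28 95; 0 0 0 243/17 -717/17]

Forward elimination:
R2 <- R2 - (-7/4)*R1:  [     0    1/4   -5/4  -11/4   39/4 ]
R3 <- R3 - (3/2)*R1:  [    0  -5/2  -9/2  -1/2  -5/2 ]
R4 <- R4 - (-3/4)*R1:  [    0  13/4  -5/4  13/4   3/4 ]
R3 <- R3 - (-10)*R2:  [   0    0  -17  -28   95 ]
R4 <- R4 - (13)*R2:  [    0     0    15    39  -126 ]
R4 <- R4 - (-15/17)*R3:  [       0        0        0   243/17  -717/17 ]
Row echelon form:
[ -4    3     1      -5  |        1 ]
[  0  1/4  -5/4   -11/4  |     39/4 ]
[  0    0   -17     -28  |       95 ]
[  0    0     0  243/17  |  -717/17 ]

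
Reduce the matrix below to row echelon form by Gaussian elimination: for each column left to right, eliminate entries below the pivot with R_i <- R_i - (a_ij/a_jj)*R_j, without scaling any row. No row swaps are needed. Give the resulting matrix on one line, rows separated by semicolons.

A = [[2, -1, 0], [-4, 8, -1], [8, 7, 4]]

REF = [2 -1 0; 0 6 -1; 0 0 35/6]

Forward elimination:
R2 <- R2 - (-2)*R1:  [  0   6  -1 ]
R3 <- R3 - (4)*R1:  [  0  11   4 ]
R3 <- R3 - (11/6)*R2:  [    0     0  35/6 ]
Row echelon form:
[ 2  -1     0 ]
[ 0   6    -1 ]
[ 0   0  35/6 ]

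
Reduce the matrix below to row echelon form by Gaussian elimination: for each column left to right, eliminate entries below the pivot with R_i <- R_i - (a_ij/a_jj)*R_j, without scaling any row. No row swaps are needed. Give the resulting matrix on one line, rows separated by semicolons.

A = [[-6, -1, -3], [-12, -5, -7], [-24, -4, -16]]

Forward elimination:
R2 <- R2 - (2)*R1:  [  0  -3  -1 ]
R3 <- R3 - (4)*R1:  [  0   0  -4 ]
Row echelon form:
[ -6  -1  -3 ]
[  0  -3  -1 ]
[  0   0  -4 ]

REF = [-6 -1 -3; 0 -3 -1; 0 0 -4]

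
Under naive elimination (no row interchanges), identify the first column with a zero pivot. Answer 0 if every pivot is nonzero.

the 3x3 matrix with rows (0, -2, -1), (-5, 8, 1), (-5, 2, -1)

first zero-pivot column = 1

Naive forward elimination:
Pivot entry (1,1) is zero but row 2 has -5 in column 1 -> naive elimination stops; a row interchange (e.g. R1 <-> R2) would be required here.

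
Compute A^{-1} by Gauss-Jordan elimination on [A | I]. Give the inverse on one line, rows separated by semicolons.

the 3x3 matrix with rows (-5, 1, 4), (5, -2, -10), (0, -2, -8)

inverse = [-1/5 0 -1/10; 2 2 -3/2; -1/2 -1/2 1/4]

Gauss-Jordan on [A | I]:
R1 <- (1/-5)*R1:  [    1  -1/5  -4/5  |  -1/5     0     0 ]
R2 <- R2 - (5)*R1:  [  0  -1  -6  |   1   1   0 ]
R2 <- (1/-1)*R2:  [  0   1   6  |  -1  -1   0 ]
R1 <- R1 - (-1/5)*R2:  [    1     0   2/5  |  -2/5  -1/5     0 ]
R3 <- R3 - (-2)*R2:  [  0   0   4  |  -2  -2   1 ]
R3 <- (1/4)*R3:  [    0     0     1  |  -1/2  -1/2   1/4 ]
R1 <- R1 - (2/5)*R3:  [     1      0      0  |   -1/5      0  -1/10 ]
R2 <- R2 - (6)*R3:  [    0     1     0  |     2     2  -3/2 ]
Right block of [I | A^{-1}] is the inverse:
[ -1/5     0  -1/10 ]
[    2     2   -3/2 ]
[ -1/2  -1/2    1/4 ]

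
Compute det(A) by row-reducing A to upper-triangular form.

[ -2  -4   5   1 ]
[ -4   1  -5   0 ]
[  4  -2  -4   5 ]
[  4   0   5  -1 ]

det(A) = -6

Forward elimination:
R2 <- R2 - (2)*R1:  [   0    9  -15   -2 ]
R3 <- R3 - (-2)*R1:  [   0  -10    6    7 ]
R4 <- R4 - (-2)*R1:  [  0  -8  15   1 ]
R3 <- R3 - (-10/9)*R2:  [     0      0  -32/3   43/9 ]
R4 <- R4 - (-8/9)*R2:  [    0     0   5/3  -7/9 ]
R4 <- R4 - (-5/32)*R3:  [     0      0      0  -1/32 ]
Upper-triangular form:
[ -2  -4      5      1 ]
[  0   9    -15     -2 ]
[  0   0  -32/3   43/9 ]
[  0   0      0  -1/32 ]
det(A) = (-1)^0 * (-2) * (9) * (-32/3) * (-1/32) = -6  (0 row swaps -> sign +1)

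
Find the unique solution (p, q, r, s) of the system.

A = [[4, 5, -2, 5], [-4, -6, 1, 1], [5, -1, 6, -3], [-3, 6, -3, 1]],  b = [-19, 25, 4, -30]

Forward elimination on [A|b]:
R2 <- R2 - (-1)*R1:  [  0  -1  -1   6   6 ]
R3 <- R3 - (5/4)*R1:  [     0  -29/4   17/2  -37/4  111/4 ]
R4 <- R4 - (-3/4)*R1:  [      0    39/4    -9/2    19/4  -177/4 ]
R3 <- R3 - (29/4)*R2:  [      0       0    63/4  -211/4   -63/4 ]
R4 <- R4 - (-39/4)*R2:  [     0      0  -57/4  253/4   57/4 ]
R4 <- R4 - (-19/21)*R3:  [      0       0       0  326/21       0 ]
Row echelon form:
[ 4   5    -2       5  |    -19 ]
[ 0  -1    -1       6  |      6 ]
[ 0   0  63/4  -211/4  |  -63/4 ]
[ 0   0     0  326/21  |      0 ]
Back-substitution:
s = (0) / (326/21) = 0
r = (-63/4 - (-211/4)*(0)) / (63/4) = -1
q = (6 - (-1)*(-1) - (6)*(0)) / -1 = -5
p = (-19 - (5)*(-5) - (-2)*(-1) - (5)*(0)) / 4 = 1

(1, -5, -1, 0)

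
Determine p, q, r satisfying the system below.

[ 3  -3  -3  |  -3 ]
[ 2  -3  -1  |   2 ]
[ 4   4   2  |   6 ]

Forward elimination on [A|b]:
R2 <- R2 - (2/3)*R1:  [  0  -1   1   4 ]
R3 <- R3 - (4/3)*R1:  [  0   8   6  10 ]
R3 <- R3 - (-8)*R2:  [  0   0  14  42 ]
Row echelon form:
[ 3  -3  -3  |  -3 ]
[ 0  -1   1  |   4 ]
[ 0   0  14  |  42 ]
Back-substitution:
r = (42) / 14 = 3
q = (4 - (1)*(3)) / -1 = -1
p = (-3 - (-3)*(-1) - (-3)*(3)) / 3 = 1

(1, -1, 3)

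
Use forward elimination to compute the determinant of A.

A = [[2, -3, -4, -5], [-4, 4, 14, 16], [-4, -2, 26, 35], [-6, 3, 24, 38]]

det(A) = 96

Forward elimination:
R2 <- R2 - (-2)*R1:  [  0  -2   6   6 ]
R3 <- R3 - (-2)*R1:  [  0  -8  18  25 ]
R4 <- R4 - (-3)*R1:  [  0  -6  12  23 ]
R3 <- R3 - (4)*R2:  [  0   0  -6   1 ]
R4 <- R4 - (3)*R2:  [  0   0  -6   5 ]
R4 <- R4 - (1)*R3:  [ 0  0  0  4 ]
Upper-triangular form:
[ 2  -3  -4  -5 ]
[ 0  -2   6   6 ]
[ 0   0  -6   1 ]
[ 0   0   0   4 ]
det(A) = (-1)^0 * (2) * (-2) * (-6) * (4) = 96  (0 row swaps -> sign +1)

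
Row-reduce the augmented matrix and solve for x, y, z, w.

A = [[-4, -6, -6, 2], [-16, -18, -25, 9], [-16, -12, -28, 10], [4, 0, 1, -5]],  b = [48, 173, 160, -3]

(-5, -3, -3, -4)

Forward elimination on [A|b]:
R2 <- R2 - (4)*R1:  [   0    6   -1    1  -19 ]
R3 <- R3 - (4)*R1:  [   0   12   -4    2  -32 ]
R4 <- R4 - (-1)*R1:  [  0  -6  -5  -3  45 ]
R3 <- R3 - (2)*R2:  [  0   0  -2   0   6 ]
R4 <- R4 - (-1)*R2:  [  0   0  -6  -2  26 ]
R4 <- R4 - (3)*R3:  [  0   0   0  -2   8 ]
Row echelon form:
[ -4  -6  -6   2  |   48 ]
[  0   6  -1   1  |  -19 ]
[  0   0  -2   0  |    6 ]
[  0   0   0  -2  |    8 ]
Back-substitution:
w = (8) / -2 = -4
z = (6) / -2 = -3
y = (-19 - (-1)*(-3) - (1)*(-4)) / 6 = -3
x = (48 - (-6)*(-3) - (-6)*(-3) - (2)*(-4)) / -4 = -5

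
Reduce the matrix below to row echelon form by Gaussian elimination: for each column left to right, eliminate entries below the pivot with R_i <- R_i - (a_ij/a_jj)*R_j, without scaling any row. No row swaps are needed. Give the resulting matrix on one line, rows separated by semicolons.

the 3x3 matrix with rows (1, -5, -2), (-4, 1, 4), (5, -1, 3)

REF = [1 -5 -2; 0 -19 -4; 0 0 151/19]

Forward elimination:
R2 <- R2 - (-4)*R1:  [   0  -19   -4 ]
R3 <- R3 - (5)*R1:  [  0  24  13 ]
R3 <- R3 - (-24/19)*R2:  [      0       0  151/19 ]
Row echelon form:
[ 1   -5      -2 ]
[ 0  -19      -4 ]
[ 0    0  151/19 ]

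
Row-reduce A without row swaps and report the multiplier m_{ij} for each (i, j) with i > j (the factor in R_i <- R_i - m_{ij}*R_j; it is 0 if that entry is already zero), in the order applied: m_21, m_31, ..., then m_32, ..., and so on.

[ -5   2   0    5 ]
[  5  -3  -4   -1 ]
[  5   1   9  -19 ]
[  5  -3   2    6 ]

multipliers: -1, -1, -1, -3, 1, -2

Forward elimination:
R2 <- R2 - (-1)*R1:  [  0  -1  -4   4 ]
R3 <- R3 - (-1)*R1:  [   0    3    9  -14 ]
R4 <- R4 - (-1)*R1:  [  0  -1   2  11 ]
R3 <- R3 - (-3)*R2:  [  0   0  -3  -2 ]
R4 <- R4 - (1)*R2:  [ 0  0  6  7 ]
R4 <- R4 - (-2)*R3:  [ 0  0  0  3 ]
Multipliers (in order of application): m_{21} = -1, m_{31} = -1, m_{41} = -1, m_{32} = -3, m_{42} = 1, m_{43} = -2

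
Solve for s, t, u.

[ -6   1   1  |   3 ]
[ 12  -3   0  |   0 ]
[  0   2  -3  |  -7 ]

(1, 4, 5)

Forward elimination on [A|b]:
R2 <- R2 - (-2)*R1:  [  0  -1   2   6 ]
R3 <- R3 - (-2)*R2:  [ 0  0  1  5 ]
Row echelon form:
[ -6   1  1  |  3 ]
[  0  -1  2  |  6 ]
[  0   0  1  |  5 ]
Back-substitution:
u = (5) / 1 = 5
t = (6 - (2)*(5)) / -1 = 4
s = (3 - (1)*(4) - (1)*(5)) / -6 = 1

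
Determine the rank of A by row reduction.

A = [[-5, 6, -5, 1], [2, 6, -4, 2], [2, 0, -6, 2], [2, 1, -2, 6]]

Row reduction:
R2 <- R2 - (-2/5)*R1:  [    0  42/5    -6  12/5 ]
R3 <- R3 - (-2/5)*R1:  [    0  12/5    -8  12/5 ]
R4 <- R4 - (-2/5)*R1:  [    0  17/5    -4  32/5 ]
R3 <- R3 - (2/7)*R2:  [     0      0  -44/7   12/7 ]
R4 <- R4 - (17/42)*R2:  [     0      0  -11/7   38/7 ]
R4 <- R4 - (1/4)*R3:  [ 0  0  0  5 ]
Row echelon form:
[ -5     6     -5     1 ]
[  0  42/5     -6  12/5 ]
[  0     0  -44/7  12/7 ]
[  0     0      0     5 ]
Nonzero rows / pivot columns: 4

rank(A) = 4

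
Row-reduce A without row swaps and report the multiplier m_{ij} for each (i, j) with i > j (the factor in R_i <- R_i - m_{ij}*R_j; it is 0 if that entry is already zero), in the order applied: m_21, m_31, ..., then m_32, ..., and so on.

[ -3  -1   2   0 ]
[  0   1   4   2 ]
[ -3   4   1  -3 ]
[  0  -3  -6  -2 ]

multipliers: 0, 1, 0, 5, -3, -2/7

Forward elimination:
R2: entry in column 1 is already 0 -> m_{21} = 0 (no row operation needed)
R3 <- R3 - (1)*R1:  [  0   5  -1  -3 ]
R4: entry in column 1 is already 0 -> m_{41} = 0 (no row operation needed)
R3 <- R3 - (5)*R2:  [   0    0  -21  -13 ]
R4 <- R4 - (-3)*R2:  [ 0  0  6  4 ]
R4 <- R4 - (-2/7)*R3:  [   0    0    0  2/7 ]
Multipliers (in order of application): m_{21} = 0, m_{31} = 1, m_{41} = 0, m_{32} = 5, m_{42} = -3, m_{43} = -2/7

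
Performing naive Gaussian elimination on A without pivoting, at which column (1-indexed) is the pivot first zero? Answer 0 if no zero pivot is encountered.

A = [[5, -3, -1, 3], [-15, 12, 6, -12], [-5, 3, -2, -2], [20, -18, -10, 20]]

first zero-pivot column = 0

Naive forward elimination:
R2 <- R2 - (-3)*R1:  [  0   3   3  -3 ]
R3 <- R3 - (-1)*R1:  [  0   0  -3   1 ]
R4 <- R4 - (4)*R1:  [  0  -6  -6   8 ]
R4 <- R4 - (-2)*R2:  [ 0  0  0  2 ]
All pivots nonzero; naive elimination completes without hitting a zero pivot.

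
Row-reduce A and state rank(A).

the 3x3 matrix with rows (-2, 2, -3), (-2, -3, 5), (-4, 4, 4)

rank(A) = 3

Row reduction:
R2 <- R2 - (1)*R1:  [  0  -5   8 ]
R3 <- R3 - (2)*R1:  [  0   0  10 ]
Row echelon form:
[ -2   2  -3 ]
[  0  -5   8 ]
[  0   0  10 ]
Nonzero rows / pivot columns: 3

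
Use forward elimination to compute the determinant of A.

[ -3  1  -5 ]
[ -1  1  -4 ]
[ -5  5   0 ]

det(A) = -40

Forward elimination:
R2 <- R2 - (1/3)*R1:  [    0   2/3  -7/3 ]
R3 <- R3 - (5/3)*R1:  [    0  10/3  25/3 ]
R3 <- R3 - (5)*R2:  [  0   0  20 ]
Upper-triangular form:
[ -3    1    -5 ]
[  0  2/3  -7/3 ]
[  0    0    20 ]
det(A) = (-1)^0 * (-3) * (2/3) * (20) = -40  (0 row swaps -> sign +1)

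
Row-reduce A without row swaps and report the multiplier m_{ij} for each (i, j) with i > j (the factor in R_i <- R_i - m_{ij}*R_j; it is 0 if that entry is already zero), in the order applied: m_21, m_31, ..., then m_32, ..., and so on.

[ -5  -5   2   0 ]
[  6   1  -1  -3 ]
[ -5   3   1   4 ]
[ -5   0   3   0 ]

multipliers: -6/5, 1, 1, -8/5, -1, 60/31

Forward elimination:
R2 <- R2 - (-6/5)*R1:  [   0   -5  7/5   -3 ]
R3 <- R3 - (1)*R1:  [  0   8  -1   4 ]
R4 <- R4 - (1)*R1:  [ 0  5  1  0 ]
R3 <- R3 - (-8/5)*R2:  [     0      0  31/25   -4/5 ]
R4 <- R4 - (-1)*R2:  [    0     0  12/5    -3 ]
R4 <- R4 - (60/31)*R3:  [      0       0       0  -45/31 ]
Multipliers (in order of application): m_{21} = -6/5, m_{31} = 1, m_{41} = 1, m_{32} = -8/5, m_{42} = -1, m_{43} = 60/31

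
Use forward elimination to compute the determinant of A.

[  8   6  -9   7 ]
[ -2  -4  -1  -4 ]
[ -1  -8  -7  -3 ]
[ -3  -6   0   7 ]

Forward elimination:
R2 <- R2 - (-1/4)*R1:  [     0   -5/2  -13/4   -9/4 ]
R3 <- R3 - (-1/8)*R1:  [     0  -29/4  -65/8  -17/8 ]
R4 <- R4 - (-3/8)*R1:  [     0  -15/4  -27/8   77/8 ]
R3 <- R3 - (29/10)*R2:  [     0      0  13/10   22/5 ]
R4 <- R4 - (3/2)*R2:  [   0    0  3/2   13 ]
R4 <- R4 - (15/13)*R3:  [      0       0       0  103/13 ]
Upper-triangular form:
[ 8     6     -9       7 ]
[ 0  -5/2  -13/4    -9/4 ]
[ 0     0  13/10    22/5 ]
[ 0     0      0  103/13 ]
det(A) = (-1)^0 * (8) * (-5/2) * (13/10) * (103/13) = -206  (0 row swaps -> sign +1)

det(A) = -206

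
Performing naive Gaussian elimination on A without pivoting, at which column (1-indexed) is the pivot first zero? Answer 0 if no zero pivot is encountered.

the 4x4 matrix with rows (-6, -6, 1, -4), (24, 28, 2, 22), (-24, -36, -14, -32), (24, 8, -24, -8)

Naive forward elimination:
R2 <- R2 - (-4)*R1:  [ 0  4  6  6 ]
R3 <- R3 - (4)*R1:  [   0  -12  -18  -16 ]
R4 <- R4 - (-4)*R1:  [   0  -16  -20  -24 ]
R3 <- R3 - (-3)*R2:  [ 0  0  0  2 ]
R4 <- R4 - (-4)*R2:  [ 0  0  4  0 ]
Matrix at this point:
[ -6  -6  1  -4 ]
[  0   4  6   6 ]
[  0   0  0   2 ]
[  0   0  4   0 ]
Pivot entry (3,3) is zero but row 4 has 4 in column 3 -> naive elimination stops; a row interchange (e.g. R3 <-> R4) would be required here.

first zero-pivot column = 3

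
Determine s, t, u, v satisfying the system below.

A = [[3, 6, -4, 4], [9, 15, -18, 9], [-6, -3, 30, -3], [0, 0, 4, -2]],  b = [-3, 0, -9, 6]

Forward elimination on [A|b]:
R2 <- R2 - (3)*R1:  [  0  -3  -6  -3   9 ]
R3 <- R3 - (-2)*R1:  [   0    9   22    5  -15 ]
R3 <- R3 - (-3)*R2:  [  0   0   4  -4  12 ]
R4 <- R4 - (1)*R3:  [  0   0   0   2  -6 ]
Row echelon form:
[ 3   6  -4   4  |  -3 ]
[ 0  -3  -6  -3  |   9 ]
[ 0   0   4  -4  |  12 ]
[ 0   0   0   2  |  -6 ]
Back-substitution:
v = (-6) / 2 = -3
u = (12 - (-4)*(-3)) / 4 = 0
t = (9 - (-6)*(0) - (-3)*(-3)) / -3 = 0
s = (-3 - (6)*(0) - (-4)*(0) - (4)*(-3)) / 3 = 3

(3, 0, 0, -3)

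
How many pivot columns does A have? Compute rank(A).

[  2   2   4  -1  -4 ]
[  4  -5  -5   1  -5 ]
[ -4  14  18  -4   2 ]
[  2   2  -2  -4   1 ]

Row reduction:
R2 <- R2 - (2)*R1:  [   0   -9  -13    3    3 ]
R3 <- R3 - (-2)*R1:  [  0  18  26  -6  -6 ]
R4 <- R4 - (1)*R1:  [  0   0  -6  -3   5 ]
R3 <- R3 - (-2)*R2:  [ 0  0  0  0  0 ]
R3 <-> R4   (pivot in column 3 was zero)
[ 2   2    4  -1  -4 ]
[ 0  -9  -13   3   3 ]
[ 0   0   -6  -3   5 ]
[ 0   0    0   0   0 ]
Row echelon form:
[ 2   2    4  -1  -4 ]
[ 0  -9  -13   3   3 ]
[ 0   0   -6  -3   5 ]
[ 0   0    0   0   0 ]
Nonzero rows / pivot columns: 3

rank(A) = 3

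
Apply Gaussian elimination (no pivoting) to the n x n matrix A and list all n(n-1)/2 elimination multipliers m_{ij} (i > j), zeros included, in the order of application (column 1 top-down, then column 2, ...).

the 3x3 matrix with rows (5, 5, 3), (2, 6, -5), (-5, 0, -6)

multipliers: 2/5, -1, 5/4

Forward elimination:
R2 <- R2 - (2/5)*R1:  [     0      4  -31/5 ]
R3 <- R3 - (-1)*R1:  [  0   5  -3 ]
R3 <- R3 - (5/4)*R2:  [    0     0  19/4 ]
Multipliers (in order of application): m_{21} = 2/5, m_{31} = -1, m_{32} = 5/4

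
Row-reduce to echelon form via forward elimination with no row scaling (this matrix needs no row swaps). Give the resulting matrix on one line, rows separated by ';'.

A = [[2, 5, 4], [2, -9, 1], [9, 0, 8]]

Forward elimination:
R2 <- R2 - (1)*R1:  [   0  -14   -3 ]
R3 <- R3 - (9/2)*R1:  [     0  -45/2    -10 ]
R3 <- R3 - (45/28)*R2:  [       0        0  -145/28 ]
Row echelon form:
[ 2    5        4 ]
[ 0  -14       -3 ]
[ 0    0  -145/28 ]

REF = [2 5 4; 0 -14 -3; 0 0 -145/28]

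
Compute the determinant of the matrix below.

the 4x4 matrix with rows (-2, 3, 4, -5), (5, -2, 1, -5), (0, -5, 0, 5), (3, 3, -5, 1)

det(A) = -230

Forward elimination:
R2 <- R2 - (-5/2)*R1:  [     0   11/2     11  -35/2 ]
R4 <- R4 - (-3/2)*R1:  [     0   15/2      1  -13/2 ]
R3 <- R3 - (-10/11)*R2:  [       0        0       10  -120/11 ]
R4 <- R4 - (15/11)*R2:  [      0       0     -14  191/11 ]
R4 <- R4 - (-7/5)*R3:  [     0      0      0  23/11 ]
Upper-triangular form:
[ -2     3   4       -5 ]
[  0  11/2  11    -35/2 ]
[  0     0  10  -120/11 ]
[  0     0   0    23/11 ]
det(A) = (-1)^0 * (-2) * (11/2) * (10) * (23/11) = -230  (0 row swaps -> sign +1)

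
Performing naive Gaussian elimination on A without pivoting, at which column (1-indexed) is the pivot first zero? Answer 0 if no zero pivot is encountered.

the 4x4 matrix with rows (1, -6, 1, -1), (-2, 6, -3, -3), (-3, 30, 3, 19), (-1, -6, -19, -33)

Naive forward elimination:
R2 <- R2 - (-2)*R1:  [  0  -6  -1  -5 ]
R3 <- R3 - (-3)*R1:  [  0  12   6  16 ]
R4 <- R4 - (-1)*R1:  [   0  -12  -18  -34 ]
R3 <- R3 - (-2)*R2:  [ 0  0  4  6 ]
R4 <- R4 - (2)*R2:  [   0    0  -16  -24 ]
R4 <- R4 - (-4)*R3:  [ 0  0  0  0 ]
Matrix at this point:
[ 1  -6   1  -1 ]
[ 0  -6  -1  -5 ]
[ 0   0   4   6 ]
[ 0   0   0   0 ]
Pivot entry (4,4) in the last row is zero and there are no rows below to swap with -> zero pivot in column 4 (A is singular).

first zero-pivot column = 4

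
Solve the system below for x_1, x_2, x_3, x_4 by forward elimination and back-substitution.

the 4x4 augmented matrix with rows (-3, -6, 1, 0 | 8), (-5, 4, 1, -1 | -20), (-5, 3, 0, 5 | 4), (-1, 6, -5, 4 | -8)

(2, -2, 2, 4)

Forward elimination on [A|b]:
R2 <- R2 - (5/3)*R1:  [      0      14    -2/3      -1  -100/3 ]
R3 <- R3 - (5/3)*R1:  [     0     13   -5/3      5  -28/3 ]
R4 <- R4 - (1/3)*R1:  [     0      8  -16/3      4  -32/3 ]
R3 <- R3 - (13/14)*R2:  [      0       0  -22/21   83/14  454/21 ]
R4 <- R4 - (4/7)*R2:  [       0        0  -104/21     32/7   176/21 ]
R4 <- R4 - (52/11)*R3:  [        0         0         0   -258/11  -1032/11 ]
Row echelon form:
[ -3  -6       1        0  |         8 ]
[  0  14    -2/3       -1  |    -100/3 ]
[  0   0  -22/21    83/14  |    454/21 ]
[  0   0       0  -258/11  |  -1032/11 ]
Back-substitution:
x_4 = (-1032/11) / (-258/11) = 4
x_3 = (454/21 - (83/14)*(4)) / (-22/21) = 2
x_2 = (-100/3 - (-2/3)*(2) - (-1)*(4)) / 14 = -2
x_1 = (8 - (-6)*(-2) - (1)*(2)) / -3 = 2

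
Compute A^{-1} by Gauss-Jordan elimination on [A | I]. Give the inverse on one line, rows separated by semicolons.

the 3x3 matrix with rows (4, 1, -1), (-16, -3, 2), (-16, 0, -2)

Gauss-Jordan on [A | I]:
R1 <- (1/4)*R1:  [    1   1/4  -1/4  |   1/4     0     0 ]
R2 <- R2 - (-16)*R1:  [  0   1  -2  |   4   1   0 ]
R3 <- R3 - (-16)*R1:  [  0   4  -6  |   4   0   1 ]
R1 <- R1 - (1/4)*R2:  [    1     0   1/4  |  -3/4  -1/4     0 ]
R3 <- R3 - (4)*R2:  [   0    0    2  |  -12   -4    1 ]
R3 <- (1/2)*R3:  [   0    0    1  |   -6   -2  1/2 ]
R1 <- R1 - (1/4)*R3:  [    1     0     0  |   3/4   1/4  -1/8 ]
R2 <- R2 - (-2)*R3:  [  0   1   0  |  -8  -3   1 ]
Right block of [I | A^{-1}] is the inverse:
[ 3/4  1/4  -1/8 ]
[  -8   -3     1 ]
[  -6   -2   1/2 ]

inverse = [3/4 1/4 -1/8; -8 -3 1; -6 -2 1/2]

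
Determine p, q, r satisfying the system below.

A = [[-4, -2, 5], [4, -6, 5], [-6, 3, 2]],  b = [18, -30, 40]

(-4, 4, 2)

Forward elimination on [A|b]:
R2 <- R2 - (-1)*R1:  [   0   -8   10  -12 ]
R3 <- R3 - (3/2)*R1:  [     0      6  -11/2     13 ]
R3 <- R3 - (-3/4)*R2:  [ 0  0  2  4 ]
Row echelon form:
[ -4  -2   5  |   18 ]
[  0  -8  10  |  -12 ]
[  0   0   2  |    4 ]
Back-substitution:
r = (4) / 2 = 2
q = (-12 - (10)*(2)) / -8 = 4
p = (18 - (-2)*(4) - (5)*(2)) / -4 = -4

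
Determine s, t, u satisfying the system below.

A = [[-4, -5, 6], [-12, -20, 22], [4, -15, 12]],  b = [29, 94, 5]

Forward elimination on [A|b]:
R2 <- R2 - (3)*R1:  [  0  -5   4   7 ]
R3 <- R3 - (-1)*R1:  [   0  -20   18   34 ]
R3 <- R3 - (4)*R2:  [ 0  0  2  6 ]
Row echelon form:
[ -4  -5  6  |  29 ]
[  0  -5  4  |   7 ]
[  0   0  2  |   6 ]
Back-substitution:
u = (6) / 2 = 3
t = (7 - (4)*(3)) / -5 = 1
s = (29 - (-5)*(1) - (6)*(3)) / -4 = -4

(-4, 1, 3)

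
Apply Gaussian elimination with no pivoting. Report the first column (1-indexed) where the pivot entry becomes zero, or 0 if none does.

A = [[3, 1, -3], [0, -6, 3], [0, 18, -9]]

first zero-pivot column = 3

Naive forward elimination:
R3 <- R3 - (-3)*R2:  [ 0  0  0 ]
Matrix at this point:
[ 3   1  -3 ]
[ 0  -6   3 ]
[ 0   0   0 ]
Pivot entry (3,3) in the last row is zero and there are no rows below to swap with -> zero pivot in column 3 (A is singular).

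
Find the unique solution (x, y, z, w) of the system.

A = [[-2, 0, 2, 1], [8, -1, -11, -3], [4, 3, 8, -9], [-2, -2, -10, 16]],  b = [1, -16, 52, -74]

(0, 3, 2, -3)

Forward elimination on [A|b]:
R2 <- R2 - (-4)*R1:  [   0   -1   -3    1  -12 ]
R3 <- R3 - (-2)*R1:  [  0   3  12  -7  54 ]
R4 <- R4 - (1)*R1:  [   0   -2  -12   15  -75 ]
R3 <- R3 - (-3)*R2:  [  0   0   3  -4  18 ]
R4 <- R4 - (2)*R2:  [   0    0   -6   13  -51 ]
R4 <- R4 - (-2)*R3:  [   0    0    0    5  -15 ]
Row echelon form:
[ -2   0   2   1  |    1 ]
[  0  -1  -3   1  |  -12 ]
[  0   0   3  -4  |   18 ]
[  0   0   0   5  |  -15 ]
Back-substitution:
w = (-15) / 5 = -3
z = (18 - (-4)*(-3)) / 3 = 2
y = (-12 - (-3)*(2) - (1)*(-3)) / -1 = 3
x = (1 - (2)*(2) - (1)*(-3)) / -2 = 0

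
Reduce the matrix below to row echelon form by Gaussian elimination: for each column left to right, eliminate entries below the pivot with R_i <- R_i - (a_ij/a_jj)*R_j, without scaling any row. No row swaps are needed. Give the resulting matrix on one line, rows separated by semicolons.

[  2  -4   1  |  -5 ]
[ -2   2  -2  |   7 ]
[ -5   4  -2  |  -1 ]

Forward elimination:
R2 <- R2 - (-1)*R1:  [  0  -2  -1   2 ]
R3 <- R3 - (-5/2)*R1:  [     0     -6    1/2  -27/2 ]
R3 <- R3 - (3)*R2:  [     0      0    7/2  -39/2 ]
Row echelon form:
[ 2  -4    1  |     -5 ]
[ 0  -2   -1  |      2 ]
[ 0   0  7/2  |  -39/2 ]

REF = [2 -4 1 -5; 0 -2 -1 2; 0 0 7/2 -39/2]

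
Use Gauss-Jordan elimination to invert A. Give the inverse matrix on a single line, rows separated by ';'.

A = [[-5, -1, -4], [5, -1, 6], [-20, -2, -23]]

inverse = [-7/10 3/10 1/5; 1/10 -7/10 -1/5; 3/5 -1/5 -1/5]

Gauss-Jordan on [A | I]:
R1 <- (1/-5)*R1:  [    1   1/5   4/5  |  -1/5     0     0 ]
R2 <- R2 - (5)*R1:  [  0  -2   2  |   1   1   0 ]
R3 <- R3 - (-20)*R1:  [  0   2  -7  |  -4   0   1 ]
R2 <- (1/-2)*R2:  [    0     1    -1  |  -1/2  -1/2     0 ]
R1 <- R1 - (1/5)*R2:  [     1      0      1  |  -1/10   1/10      0 ]
R3 <- R3 - (2)*R2:  [  0   0  -5  |  -3   1   1 ]
R3 <- (1/-5)*R3:  [    0     0     1  |   3/5  -1/5  -1/5 ]
R1 <- R1 - (1)*R3:  [     1      0      0  |  -7/10   3/10    1/5 ]
R2 <- R2 - (-1)*R3:  [     0      1      0  |   1/10  -7/10   -1/5 ]
Right block of [I | A^{-1}] is the inverse:
[ -7/10   3/10   1/5 ]
[  1/10  -7/10  -1/5 ]
[   3/5   -1/5  -1/5 ]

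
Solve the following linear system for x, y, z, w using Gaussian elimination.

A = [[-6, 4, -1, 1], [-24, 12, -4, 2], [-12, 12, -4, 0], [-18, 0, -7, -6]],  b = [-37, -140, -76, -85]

(5, -1, 1, -2)

Forward elimination on [A|b]:
R2 <- R2 - (4)*R1:  [  0  -4   0  -2   8 ]
R3 <- R3 - (2)*R1:  [  0   4  -2  -2  -2 ]
R4 <- R4 - (3)*R1:  [   0  -12   -4   -9   26 ]
R3 <- R3 - (-1)*R2:  [  0   0  -2  -4   6 ]
R4 <- R4 - (3)*R2:  [  0   0  -4  -3   2 ]
R4 <- R4 - (2)*R3:  [   0    0    0    5  -10 ]
Row echelon form:
[ -6   4  -1   1  |  -37 ]
[  0  -4   0  -2  |    8 ]
[  0   0  -2  -4  |    6 ]
[  0   0   0   5  |  -10 ]
Back-substitution:
w = (-10) / 5 = -2
z = (6 - (-4)*(-2)) / -2 = 1
y = (8 - (-2)*(-2)) / -4 = -1
x = (-37 - (4)*(-1) - (-1)*(1) - (1)*(-2)) / -6 = 5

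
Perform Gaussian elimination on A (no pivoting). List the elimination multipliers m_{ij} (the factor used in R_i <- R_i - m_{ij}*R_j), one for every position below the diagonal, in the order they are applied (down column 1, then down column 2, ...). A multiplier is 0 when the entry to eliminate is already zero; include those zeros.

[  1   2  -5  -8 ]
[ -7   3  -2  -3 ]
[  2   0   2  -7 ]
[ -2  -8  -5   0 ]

Forward elimination:
R2 <- R2 - (-7)*R1:  [   0   17  -37  -59 ]
R3 <- R3 - (2)*R1:  [  0  -4  12   9 ]
R4 <- R4 - (-2)*R1:  [   0   -4  -15  -16 ]
R3 <- R3 - (-4/17)*R2:  [      0       0   56/17  -83/17 ]
R4 <- R4 - (-4/17)*R2:  [       0        0  -403/17  -508/17 ]
R4 <- R4 - (-403/56)*R3:  [        0         0         0  -3641/56 ]
Multipliers (in order of application): m_{21} = -7, m_{31} = 2, m_{41} = -2, m_{32} = -4/17, m_{42} = -4/17, m_{43} = -403/56

multipliers: -7, 2, -2, -4/17, -4/17, -403/56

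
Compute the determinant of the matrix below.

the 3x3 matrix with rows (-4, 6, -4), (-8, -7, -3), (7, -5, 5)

Forward elimination:
R2 <- R2 - (2)*R1:  [   0  -19    5 ]
R3 <- R3 - (-7/4)*R1:  [    0  11/2    -2 ]
R3 <- R3 - (-11/38)*R2:  [      0       0  -21/38 ]
Upper-triangular form:
[ -4    6      -4 ]
[  0  -19       5 ]
[  0    0  -21/38 ]
det(A) = (-1)^0 * (-4) * (-19) * (-21/38) = -42  (0 row swaps -> sign +1)

det(A) = -42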